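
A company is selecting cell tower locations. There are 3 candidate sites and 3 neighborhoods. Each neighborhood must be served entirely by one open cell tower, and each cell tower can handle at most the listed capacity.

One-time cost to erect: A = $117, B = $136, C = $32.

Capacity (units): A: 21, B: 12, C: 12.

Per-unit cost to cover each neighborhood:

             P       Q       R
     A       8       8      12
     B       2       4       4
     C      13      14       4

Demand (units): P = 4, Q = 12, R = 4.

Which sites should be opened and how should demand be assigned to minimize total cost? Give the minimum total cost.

Minimum total cost: 284

Open {B, C}: P→C 13·4=52, Q→B 4·12=48, R→C 4·4=16.
Loads: B carries 12/12, C carries 8/12. Service 116; fixed 168; total 284.
Next best feasible plan costs 293.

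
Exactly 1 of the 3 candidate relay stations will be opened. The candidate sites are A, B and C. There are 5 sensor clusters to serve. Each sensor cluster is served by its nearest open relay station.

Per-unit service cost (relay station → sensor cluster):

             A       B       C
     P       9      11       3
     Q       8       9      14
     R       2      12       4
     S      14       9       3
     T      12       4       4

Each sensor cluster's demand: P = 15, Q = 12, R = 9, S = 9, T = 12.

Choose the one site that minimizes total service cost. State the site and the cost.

With exactly 1 open, each sensor cluster uses its cheapest among the chosen.
{C}: P→C 3·15=45, Q→C 14·12=168, R→C 4·9=36, S→C 3·9=27, T→C 4·12=48. Service cost 324.
{B}: service cost 510
{A}: service cost 519
Among all 3 size-1 choices, {C} is lowest.

Choose C only; total service cost 324.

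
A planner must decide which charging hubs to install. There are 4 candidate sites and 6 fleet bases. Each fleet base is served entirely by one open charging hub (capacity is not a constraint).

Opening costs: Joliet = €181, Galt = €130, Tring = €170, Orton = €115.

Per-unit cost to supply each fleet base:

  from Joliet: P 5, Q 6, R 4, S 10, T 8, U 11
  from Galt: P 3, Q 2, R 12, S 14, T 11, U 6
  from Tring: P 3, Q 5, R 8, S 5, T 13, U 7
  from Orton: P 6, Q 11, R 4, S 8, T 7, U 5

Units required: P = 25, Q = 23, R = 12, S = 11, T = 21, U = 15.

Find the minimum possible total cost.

For any fixed open set, each fleet base goes to its cheapest open site; total = fixed + service.
{Galt, Orton}: P→Galt 3·25=75, Q→Galt 2·23=46, R→Orton 4·12=48, S→Orton 8·11=88, T→Orton 7·21=147, U→Orton 5·15=75. Service 479; fixed 245; total 724.
{Tring, Orton}: P→Tring 3·25=75, Q→Tring 5·23=115, R→Orton 4·12=48, S→Tring 5·11=55, T→Orton 7·21=147, U→Orton 5·15=75. Service 515; fixed 285; total 800.
{Joliet, Galt}: P→Galt 3·25=75, Q→Galt 2·23=46, R→Joliet 4·12=48, S→Joliet 10·11=110, T→Joliet 8·21=168, U→Galt 6·15=90. Service 537; fixed 311; total 848.
{Joliet, Galt, Tring, Orton}: P→Galt 3·25=75, Q→Galt 2·23=46, R→Joliet 4·12=48, S→Tring 5·11=55, T→Orton 7·21=147, U→Orton 5·15=75. Service 446; fixed 596; total 1042.
No other subset beats 724.

Minimum total cost: 724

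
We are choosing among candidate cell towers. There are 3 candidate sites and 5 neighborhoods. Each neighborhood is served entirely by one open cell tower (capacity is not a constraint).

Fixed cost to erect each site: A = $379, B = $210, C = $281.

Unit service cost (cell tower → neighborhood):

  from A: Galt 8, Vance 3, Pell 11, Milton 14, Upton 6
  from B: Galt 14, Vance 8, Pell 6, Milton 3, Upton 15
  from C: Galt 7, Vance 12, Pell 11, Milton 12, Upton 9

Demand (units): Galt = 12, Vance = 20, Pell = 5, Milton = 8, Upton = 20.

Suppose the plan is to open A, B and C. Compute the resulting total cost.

Each neighborhood is assigned to its cheapest site among the open ones.
{A, B, C}: Galt→C 7·12=84, Vance→A 3·20=60, Pell→B 6·5=30, Milton→B 3·8=24, Upton→A 6·20=120. Service 318; fixed 870; total 1188.

Total cost: 1188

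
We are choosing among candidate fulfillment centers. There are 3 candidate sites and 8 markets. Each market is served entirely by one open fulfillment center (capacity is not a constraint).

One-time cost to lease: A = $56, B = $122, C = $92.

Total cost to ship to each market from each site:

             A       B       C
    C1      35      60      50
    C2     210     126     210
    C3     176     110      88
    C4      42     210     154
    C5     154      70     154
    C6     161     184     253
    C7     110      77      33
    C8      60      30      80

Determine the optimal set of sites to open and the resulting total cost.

Open A and B; minimum total cost 829.

For any fixed open set, each market goes to its cheapest open site; total = fixed + service.
{A, B}: C1→A 35, C2→B 126, C3→B 110, C4→A 42, C5→B 70, C6→A 161, C7→B 77, C8→B 30. Service 651; fixed 178; total 829.
{A, B, C}: C1→A 35, C2→B 126, C3→C 88, C4→A 42, C5→B 70, C6→A 161, C7→C 33, C8→B 30. Service 585; fixed 270; total 855.
{A, C}: service 783 + fixed 148 = 931
{A}: service 948 + fixed 56 = 1004
No other subset beats 829.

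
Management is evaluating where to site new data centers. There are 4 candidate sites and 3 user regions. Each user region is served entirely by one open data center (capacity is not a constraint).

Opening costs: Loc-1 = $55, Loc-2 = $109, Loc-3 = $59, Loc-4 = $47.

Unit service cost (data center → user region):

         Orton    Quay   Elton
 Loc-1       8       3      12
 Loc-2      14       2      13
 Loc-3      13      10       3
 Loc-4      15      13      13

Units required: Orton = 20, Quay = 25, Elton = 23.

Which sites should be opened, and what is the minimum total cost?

Open Loc-1 and Loc-3; minimum total cost 418.

For any fixed open set, each user region goes to its cheapest open site; total = fixed + service.
{Loc-1, Loc-3}: Orton→Loc-1 8·20=160, Quay→Loc-1 3·25=75, Elton→Loc-3 3·23=69. Service 304; fixed 114; total 418.
{Loc-1, Loc-3, Loc-4}: service 304 + fixed 161 = 465
{Loc-1, Loc-2, Loc-3}: Orton→Loc-1 8·20=160, Quay→Loc-2 2·25=50, Elton→Loc-3 3·23=69. Service 279; fixed 223; total 502.
{Loc-1, Loc-2, Loc-3, Loc-4}: service 279 + fixed 270 = 549
No other subset beats 418.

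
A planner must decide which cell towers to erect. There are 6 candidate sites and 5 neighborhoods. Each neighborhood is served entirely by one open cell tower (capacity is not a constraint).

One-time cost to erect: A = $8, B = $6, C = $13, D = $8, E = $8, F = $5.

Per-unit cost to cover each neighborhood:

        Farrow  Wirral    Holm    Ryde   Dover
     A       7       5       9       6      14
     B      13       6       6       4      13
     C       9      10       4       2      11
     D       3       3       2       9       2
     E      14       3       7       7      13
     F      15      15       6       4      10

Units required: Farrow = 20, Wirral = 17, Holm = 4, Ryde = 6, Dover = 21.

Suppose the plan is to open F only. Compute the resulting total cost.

Total cost: 818

Each neighborhood is assigned to its cheapest site among the open ones.
{F}: Farrow→F 15·20=300, Wirral→F 15·17=255, Holm→F 6·4=24, Ryde→F 4·6=24, Dover→F 10·21=210. Service 813; fixed 5; total 818.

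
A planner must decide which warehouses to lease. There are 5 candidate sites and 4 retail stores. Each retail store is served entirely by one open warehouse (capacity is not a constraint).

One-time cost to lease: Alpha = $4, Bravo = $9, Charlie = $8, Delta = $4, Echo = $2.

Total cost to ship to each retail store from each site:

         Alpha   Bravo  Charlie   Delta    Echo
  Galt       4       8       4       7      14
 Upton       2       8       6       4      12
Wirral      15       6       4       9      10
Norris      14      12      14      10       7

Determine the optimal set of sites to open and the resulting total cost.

Open Alpha and Echo; minimum total cost 29.

For any fixed open set, each retail store goes to its cheapest open site; total = fixed + service.
{Alpha, Echo}: Galt→Alpha 4, Upton→Alpha 2, Wirral→Echo 10, Norris→Echo 7. Service 23; fixed 6; total 29.
{Alpha, Charlie, Echo}: service 17 + fixed 14 = 31
{Charlie, Echo}: service 21 + fixed 10 = 31
{Alpha, Bravo, Charlie, Delta, Echo}: service 17 + fixed 27 = 44
No other subset beats 29.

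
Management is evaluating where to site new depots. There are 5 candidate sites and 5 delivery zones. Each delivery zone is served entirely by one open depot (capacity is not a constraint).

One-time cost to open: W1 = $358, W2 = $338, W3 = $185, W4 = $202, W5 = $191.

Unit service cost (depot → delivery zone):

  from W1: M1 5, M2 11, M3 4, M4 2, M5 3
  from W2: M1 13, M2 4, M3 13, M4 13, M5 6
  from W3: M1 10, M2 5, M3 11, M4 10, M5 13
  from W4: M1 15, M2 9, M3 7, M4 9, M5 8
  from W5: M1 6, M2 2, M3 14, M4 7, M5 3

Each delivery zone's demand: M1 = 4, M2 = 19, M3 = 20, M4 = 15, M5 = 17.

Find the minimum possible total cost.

Minimum total cost: 689

For any fixed open set, each delivery zone goes to its cheapest open site; total = fixed + service.
{W5}: M1→W5 6·4=24, M2→W5 2·19=38, M3→W5 14·20=280, M4→W5 7·15=105, M5→W5 3·17=51. Service 498; fixed 191; total 689.
{W1}: service 390 + fixed 358 = 748
{W4, W5}: M1→W5 6·4=24, M2→W5 2·19=38, M3→W4 7·20=140, M4→W5 7·15=105, M5→W5 3·17=51. Service 358; fixed 393; total 751.
{W1, W2, W3, W4, W5}: service 219 + fixed 1274 = 1493
No other subset beats 689.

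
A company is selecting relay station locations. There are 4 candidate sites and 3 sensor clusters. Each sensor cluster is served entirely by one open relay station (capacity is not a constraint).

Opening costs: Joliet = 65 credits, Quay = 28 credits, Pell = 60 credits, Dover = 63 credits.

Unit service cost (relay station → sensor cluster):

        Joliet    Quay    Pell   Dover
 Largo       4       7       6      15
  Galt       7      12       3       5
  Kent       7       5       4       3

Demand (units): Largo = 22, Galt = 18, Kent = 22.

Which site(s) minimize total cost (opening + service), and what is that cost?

For any fixed open set, each sensor cluster goes to its cheapest open site; total = fixed + service.
{Pell}: Largo→Pell 6·22=132, Galt→Pell 3·18=54, Kent→Pell 4·22=88. Service 274; fixed 60; total 334.
{Joliet, Pell}: Largo→Joliet 4·22=88, Galt→Pell 3·18=54, Kent→Pell 4·22=88. Service 230; fixed 125; total 355.
{Quay, Pell}: Largo→Pell 6·22=132, Galt→Pell 3·18=54, Kent→Pell 4·22=88. Service 274; fixed 88; total 362.
{Joliet, Quay, Pell, Dover}: service 208 + fixed 216 = 424
No other subset beats 334.

Open Pell only; minimum total cost 334.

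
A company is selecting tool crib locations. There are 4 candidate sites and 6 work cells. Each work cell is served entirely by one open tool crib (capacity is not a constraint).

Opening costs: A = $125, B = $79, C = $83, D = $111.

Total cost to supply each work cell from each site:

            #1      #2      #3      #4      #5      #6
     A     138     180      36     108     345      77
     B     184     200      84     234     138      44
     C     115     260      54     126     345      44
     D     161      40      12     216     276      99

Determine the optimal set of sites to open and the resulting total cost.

Open B, C and D; minimum total cost 748.

For any fixed open set, each work cell goes to its cheapest open site; total = fixed + service.
{B, C, D}: #1→C 115, #2→D 40, #3→D 12, #4→C 126, #5→B 138, #6→B 44. Service 475; fixed 273; total 748.
{A, B, D}: service 480 + fixed 315 = 795
{B, D}: service 611 + fixed 190 = 801
{A, B, C, D}: service 457 + fixed 398 = 855
No other subset beats 748.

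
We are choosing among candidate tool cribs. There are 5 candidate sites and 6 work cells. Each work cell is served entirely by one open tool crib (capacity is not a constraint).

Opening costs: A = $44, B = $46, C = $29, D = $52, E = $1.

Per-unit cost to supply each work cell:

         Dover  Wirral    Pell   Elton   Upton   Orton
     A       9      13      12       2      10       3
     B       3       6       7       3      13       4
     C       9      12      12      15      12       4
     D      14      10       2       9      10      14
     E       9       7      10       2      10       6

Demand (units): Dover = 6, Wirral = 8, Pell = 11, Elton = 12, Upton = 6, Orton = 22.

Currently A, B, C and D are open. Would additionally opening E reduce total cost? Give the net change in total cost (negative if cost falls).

No — net change +1 (cost rises by 1).

Current service cost with {A, B, C, D}: 238.
Adding E: each work cell re-picks its cheapest; new service cost 238, saving 0.
Extra fixed cost: 1. Net change = 1 − 0 = 1.
(Totals: 409 → 410.)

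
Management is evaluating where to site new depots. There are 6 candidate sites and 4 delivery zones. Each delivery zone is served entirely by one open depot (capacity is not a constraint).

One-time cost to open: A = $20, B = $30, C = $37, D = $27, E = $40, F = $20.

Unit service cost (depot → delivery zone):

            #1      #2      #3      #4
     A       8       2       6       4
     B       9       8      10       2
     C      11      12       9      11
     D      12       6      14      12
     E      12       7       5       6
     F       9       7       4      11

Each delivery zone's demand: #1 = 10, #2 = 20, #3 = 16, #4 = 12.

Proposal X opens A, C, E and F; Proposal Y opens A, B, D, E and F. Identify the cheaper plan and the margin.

Proposal X: {A, C, E, F}: #1→A 8·10=80, #2→A 2·20=40, #3→F 4·16=64, #4→A 4·12=48. Service 232; fixed 117; total 349.
Proposal Y: {A, B, D, E, F}: #1→A 8·10=80, #2→A 2·20=40, #3→F 4·16=64, #4→B 2·12=24. Service 208; fixed 137; total 345.
Difference: |349 − 345| = 4.

Proposal Y is cheaper by 4.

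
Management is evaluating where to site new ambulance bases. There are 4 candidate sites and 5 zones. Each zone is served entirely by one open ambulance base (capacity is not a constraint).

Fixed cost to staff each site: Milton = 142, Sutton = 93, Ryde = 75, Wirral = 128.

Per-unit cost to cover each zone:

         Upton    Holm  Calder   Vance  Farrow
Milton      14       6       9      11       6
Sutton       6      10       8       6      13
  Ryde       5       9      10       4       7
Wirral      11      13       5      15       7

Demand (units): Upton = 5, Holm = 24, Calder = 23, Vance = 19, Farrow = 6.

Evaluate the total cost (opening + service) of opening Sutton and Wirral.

Total cost: 762

Each zone is assigned to its cheapest site among the open ones.
{Sutton, Wirral}: Upton→Sutton 6·5=30, Holm→Sutton 10·24=240, Calder→Wirral 5·23=115, Vance→Sutton 6·19=114, Farrow→Wirral 7·6=42. Service 541; fixed 221; total 762.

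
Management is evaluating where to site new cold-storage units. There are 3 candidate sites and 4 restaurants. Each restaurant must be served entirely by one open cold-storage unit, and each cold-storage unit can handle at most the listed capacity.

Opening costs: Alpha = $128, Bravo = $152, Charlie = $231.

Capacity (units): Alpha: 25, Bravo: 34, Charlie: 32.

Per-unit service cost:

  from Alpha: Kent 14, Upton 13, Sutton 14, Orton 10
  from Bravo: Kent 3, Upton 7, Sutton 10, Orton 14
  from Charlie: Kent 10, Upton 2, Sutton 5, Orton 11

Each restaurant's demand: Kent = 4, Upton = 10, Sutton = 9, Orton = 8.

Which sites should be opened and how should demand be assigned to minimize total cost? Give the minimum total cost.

Minimum total cost: 424

Open {Charlie}: Kent→Charlie 10·4=40, Upton→Charlie 2·10=20, Sutton→Charlie 5·9=45, Orton→Charlie 11·8=88.
Loads: Charlie carries 31/32. Service 193; fixed 231; total 424.
Next best feasible plan costs 436.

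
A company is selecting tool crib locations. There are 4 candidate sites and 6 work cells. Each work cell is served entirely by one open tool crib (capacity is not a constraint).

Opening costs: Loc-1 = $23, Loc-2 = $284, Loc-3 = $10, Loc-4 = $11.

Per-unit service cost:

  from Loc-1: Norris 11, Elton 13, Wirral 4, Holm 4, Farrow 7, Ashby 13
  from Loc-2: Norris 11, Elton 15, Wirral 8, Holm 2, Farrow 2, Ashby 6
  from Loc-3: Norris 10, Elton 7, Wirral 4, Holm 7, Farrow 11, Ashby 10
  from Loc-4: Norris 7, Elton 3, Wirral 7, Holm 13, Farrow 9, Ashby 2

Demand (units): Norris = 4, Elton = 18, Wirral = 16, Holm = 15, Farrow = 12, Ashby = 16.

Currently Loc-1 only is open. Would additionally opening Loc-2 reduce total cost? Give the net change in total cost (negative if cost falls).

No — net change +82 (cost rises by 82).

Current service cost with {Loc-1}: 694.
Adding Loc-2: each work cell re-picks its cheapest; new service cost 492, saving 202.
Extra fixed cost: 284. Net change = 284 − 202 = 82.
(Totals: 717 → 799.)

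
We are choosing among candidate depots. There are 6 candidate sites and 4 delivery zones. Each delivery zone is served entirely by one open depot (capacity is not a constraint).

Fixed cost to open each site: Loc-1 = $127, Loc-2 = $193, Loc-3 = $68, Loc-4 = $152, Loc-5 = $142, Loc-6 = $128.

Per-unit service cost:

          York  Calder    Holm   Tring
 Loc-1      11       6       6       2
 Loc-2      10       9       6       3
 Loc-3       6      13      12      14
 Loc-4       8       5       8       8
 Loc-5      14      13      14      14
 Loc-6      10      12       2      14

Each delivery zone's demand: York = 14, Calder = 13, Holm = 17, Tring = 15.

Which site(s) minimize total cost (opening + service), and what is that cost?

For any fixed open set, each delivery zone goes to its cheapest open site; total = fixed + service.
{Loc-1, Loc-3}: York→Loc-3 6·14=84, Calder→Loc-1 6·13=78, Holm→Loc-1 6·17=102, Tring→Loc-1 2·15=30. Service 294; fixed 195; total 489.
{Loc-1}: York→Loc-1 11·14=154, Calder→Loc-1 6·13=78, Holm→Loc-1 6·17=102, Tring→Loc-1 2·15=30. Service 364; fixed 127; total 491.
{Loc-1, Loc-6}: service 282 + fixed 255 = 537
{Loc-1, Loc-2, Loc-3, Loc-4, Loc-5, Loc-6}: York→Loc-3 6·14=84, Calder→Loc-4 5·13=65, Holm→Loc-6 2·17=34, Tring→Loc-1 2·15=30. Service 213; fixed 810; total 1023.
No other subset beats 489.

Open Loc-1 and Loc-3; minimum total cost 489.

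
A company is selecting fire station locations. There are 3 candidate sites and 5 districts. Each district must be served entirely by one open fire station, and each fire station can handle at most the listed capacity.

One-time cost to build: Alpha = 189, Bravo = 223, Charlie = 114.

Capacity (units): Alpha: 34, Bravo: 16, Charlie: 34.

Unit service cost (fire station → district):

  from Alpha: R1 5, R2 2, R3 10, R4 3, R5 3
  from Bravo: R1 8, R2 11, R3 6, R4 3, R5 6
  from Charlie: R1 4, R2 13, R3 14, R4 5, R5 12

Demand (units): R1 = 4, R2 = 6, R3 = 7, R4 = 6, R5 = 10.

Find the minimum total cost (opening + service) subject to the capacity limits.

Open {Alpha}: R1→Alpha 5·4=20, R2→Alpha 2·6=12, R3→Alpha 10·7=70, R4→Alpha 3·6=18, R5→Alpha 3·10=30.
Loads: Alpha carries 33/34. Service 150; fixed 189; total 339.
Next best feasible plan costs 449.

Minimum total cost: 339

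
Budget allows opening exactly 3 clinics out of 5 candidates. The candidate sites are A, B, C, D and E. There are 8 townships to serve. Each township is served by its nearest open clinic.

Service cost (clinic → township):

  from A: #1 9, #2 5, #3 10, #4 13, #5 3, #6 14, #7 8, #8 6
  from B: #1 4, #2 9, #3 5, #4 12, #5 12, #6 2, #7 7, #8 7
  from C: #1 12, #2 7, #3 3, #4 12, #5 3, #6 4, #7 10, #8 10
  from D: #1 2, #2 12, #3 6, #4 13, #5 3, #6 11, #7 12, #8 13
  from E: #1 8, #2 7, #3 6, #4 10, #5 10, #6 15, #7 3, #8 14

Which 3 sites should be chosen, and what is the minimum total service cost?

With exactly 3 open, each township uses its cheapest among the chosen.
{A, B, E}: #1→B 4, #2→A 5, #3→B 5, #4→E 10, #5→A 3, #6→B 2, #7→E 3, #8→A 6. Service cost 38.
{B, C, E}: service cost 39
{B, D, E}: service cost 39
Among all 10 size-3 choices, {A, B, E} is lowest.

Choose A, B and E; total service cost 38.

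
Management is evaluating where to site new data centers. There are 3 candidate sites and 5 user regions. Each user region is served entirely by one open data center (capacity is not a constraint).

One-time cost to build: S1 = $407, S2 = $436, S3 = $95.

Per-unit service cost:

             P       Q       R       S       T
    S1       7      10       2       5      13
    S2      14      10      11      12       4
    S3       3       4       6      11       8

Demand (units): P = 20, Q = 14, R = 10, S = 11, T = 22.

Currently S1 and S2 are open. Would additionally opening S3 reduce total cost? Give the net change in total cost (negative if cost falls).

Yes — net change −69 (cost falls by 69).

Current service cost with {S1, S2}: 443.
Adding S3: each user region re-picks its cheapest; new service cost 279, saving 164.
Extra fixed cost: 95. Net change = 95 − 164 = -69.
(Totals: 1286 → 1217.)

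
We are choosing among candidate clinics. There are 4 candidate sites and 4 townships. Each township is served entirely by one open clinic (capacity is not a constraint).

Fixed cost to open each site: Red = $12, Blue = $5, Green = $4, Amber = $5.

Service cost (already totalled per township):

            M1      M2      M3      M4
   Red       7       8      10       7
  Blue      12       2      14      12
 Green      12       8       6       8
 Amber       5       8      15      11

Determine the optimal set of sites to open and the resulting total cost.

Open Blue, Green and Amber; minimum total cost 35.

For any fixed open set, each township goes to its cheapest open site; total = fixed + service.
{Blue, Green, Amber}: M1→Amber 5, M2→Blue 2, M3→Green 6, M4→Green 8. Service 21; fixed 14; total 35.
{Green, Amber}: M1→Amber 5, M2→Green 8, M3→Green 6, M4→Green 8. Service 27; fixed 9; total 36.
{Blue, Green}: service 28 + fixed 9 = 37
{Red, Blue, Green, Amber}: service 20 + fixed 26 = 46
(All 15 nonempty subsets were checked; Blue, Green and Amber is lowest.)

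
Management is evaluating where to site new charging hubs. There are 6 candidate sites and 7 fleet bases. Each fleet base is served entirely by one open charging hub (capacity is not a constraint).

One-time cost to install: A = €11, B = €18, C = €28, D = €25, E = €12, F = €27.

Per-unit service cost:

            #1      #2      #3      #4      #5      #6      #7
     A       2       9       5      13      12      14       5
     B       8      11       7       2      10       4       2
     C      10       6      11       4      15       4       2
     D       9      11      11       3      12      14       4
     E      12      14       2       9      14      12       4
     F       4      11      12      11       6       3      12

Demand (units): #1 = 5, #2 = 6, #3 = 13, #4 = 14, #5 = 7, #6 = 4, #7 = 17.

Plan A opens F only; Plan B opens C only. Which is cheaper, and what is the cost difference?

Plan A: {F}: #1→F 4·5=20, #2→F 11·6=66, #3→F 12·13=156, #4→F 11·14=154, #5→F 6·7=42, #6→F 3·4=12, #7→F 12·17=204. Service 654; fixed 27; total 681.
Plan B: {C}: #1→C 10·5=50, #2→C 6·6=36, #3→C 11·13=143, #4→C 4·14=56, #5→C 15·7=105, #6→C 4·4=16, #7→C 2·17=34. Service 440; fixed 28; total 468.
Difference: |681 − 468| = 213.

Plan B is cheaper by 213.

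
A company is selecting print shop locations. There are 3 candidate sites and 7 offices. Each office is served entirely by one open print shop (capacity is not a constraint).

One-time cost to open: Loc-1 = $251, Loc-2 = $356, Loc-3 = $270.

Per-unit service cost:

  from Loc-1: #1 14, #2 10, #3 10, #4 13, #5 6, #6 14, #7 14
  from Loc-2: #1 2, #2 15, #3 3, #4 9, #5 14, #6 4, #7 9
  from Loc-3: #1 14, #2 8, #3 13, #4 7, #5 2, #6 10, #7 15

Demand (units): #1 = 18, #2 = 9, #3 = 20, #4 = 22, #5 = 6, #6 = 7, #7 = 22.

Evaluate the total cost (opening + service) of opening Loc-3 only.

Total cost: 1420

Each office is assigned to its cheapest site among the open ones.
{Loc-3}: #1→Loc-3 14·18=252, #2→Loc-3 8·9=72, #3→Loc-3 13·20=260, #4→Loc-3 7·22=154, #5→Loc-3 2·6=12, #6→Loc-3 10·7=70, #7→Loc-3 15·22=330. Service 1150; fixed 270; total 1420.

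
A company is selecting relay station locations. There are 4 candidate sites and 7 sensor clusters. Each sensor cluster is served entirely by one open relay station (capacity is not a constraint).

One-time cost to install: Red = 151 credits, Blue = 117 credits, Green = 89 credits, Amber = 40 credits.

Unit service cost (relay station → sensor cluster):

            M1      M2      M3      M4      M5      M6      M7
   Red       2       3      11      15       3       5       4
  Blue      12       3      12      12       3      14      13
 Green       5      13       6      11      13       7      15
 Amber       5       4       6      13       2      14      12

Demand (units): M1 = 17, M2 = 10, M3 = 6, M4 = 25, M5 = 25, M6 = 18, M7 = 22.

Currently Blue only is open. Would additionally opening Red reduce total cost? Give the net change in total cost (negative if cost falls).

Yes — net change −385 (cost falls by 385).

Current service cost with {Blue}: 1219.
Adding Red: each sensor cluster re-picks its cheapest; new service cost 683, saving 536.
Extra fixed cost: 151. Net change = 151 − 536 = -385.
(Totals: 1336 → 951.)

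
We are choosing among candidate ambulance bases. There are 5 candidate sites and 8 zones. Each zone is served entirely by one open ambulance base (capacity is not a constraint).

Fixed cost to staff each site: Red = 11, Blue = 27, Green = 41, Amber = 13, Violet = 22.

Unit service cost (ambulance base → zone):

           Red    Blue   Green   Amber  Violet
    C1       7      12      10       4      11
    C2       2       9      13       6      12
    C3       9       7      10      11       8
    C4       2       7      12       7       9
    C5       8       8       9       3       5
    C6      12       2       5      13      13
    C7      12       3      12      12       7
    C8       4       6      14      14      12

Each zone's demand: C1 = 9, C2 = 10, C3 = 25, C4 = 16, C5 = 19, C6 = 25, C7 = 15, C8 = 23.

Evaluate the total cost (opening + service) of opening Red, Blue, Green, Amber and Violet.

Each zone is assigned to its cheapest site among the open ones.
{Red, Blue, Green, Amber, Violet}: C1→Amber 4·9=36, C2→Red 2·10=20, C3→Blue 7·25=175, C4→Red 2·16=32, C5→Amber 3·19=57, C6→Blue 2·25=50, C7→Blue 3·15=45, C8→Red 4·23=92. Service 507; fixed 114; total 621.

Total cost: 621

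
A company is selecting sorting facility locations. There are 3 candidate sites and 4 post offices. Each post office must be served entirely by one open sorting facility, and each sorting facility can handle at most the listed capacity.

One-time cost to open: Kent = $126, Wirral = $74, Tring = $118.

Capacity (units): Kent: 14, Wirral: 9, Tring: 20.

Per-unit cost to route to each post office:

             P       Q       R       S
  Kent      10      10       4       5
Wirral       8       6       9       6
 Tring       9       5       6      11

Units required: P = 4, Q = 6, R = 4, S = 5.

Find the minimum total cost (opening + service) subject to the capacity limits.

Minimum total cost: 263

Open {Tring}: P→Tring 9·4=36, Q→Tring 5·6=30, R→Tring 6·4=24, S→Tring 11·5=55.
Loads: Tring carries 19/20. Service 145; fixed 118; total 263.
Next best feasible plan costs 308.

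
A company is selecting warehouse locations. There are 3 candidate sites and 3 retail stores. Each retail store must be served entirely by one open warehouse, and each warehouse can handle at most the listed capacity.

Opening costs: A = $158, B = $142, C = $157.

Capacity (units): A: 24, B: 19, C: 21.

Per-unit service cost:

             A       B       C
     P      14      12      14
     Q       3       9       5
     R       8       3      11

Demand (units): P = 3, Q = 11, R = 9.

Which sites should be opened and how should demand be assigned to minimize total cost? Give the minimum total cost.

Open {A}: P→A 14·3=42, Q→A 3·11=33, R→A 8·9=72.
Loads: A carries 23/24. Service 147; fixed 158; total 305.
Next best feasible plan costs 396.

Minimum total cost: 305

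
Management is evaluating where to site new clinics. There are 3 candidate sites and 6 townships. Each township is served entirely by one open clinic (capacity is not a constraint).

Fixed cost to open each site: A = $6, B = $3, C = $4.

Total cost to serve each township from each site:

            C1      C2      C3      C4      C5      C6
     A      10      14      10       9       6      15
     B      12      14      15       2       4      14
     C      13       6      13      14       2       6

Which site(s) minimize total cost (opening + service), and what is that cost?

Open B and C; minimum total cost 48.

For any fixed open set, each township goes to its cheapest open site; total = fixed + service.
{B, C}: C1→B 12, C2→C 6, C3→C 13, C4→B 2, C5→C 2, C6→C 6. Service 41; fixed 7; total 48.
{A, B, C}: service 36 + fixed 13 = 49
{A, C}: C1→A 10, C2→C 6, C3→A 10, C4→A 9, C5→C 2, C6→C 6. Service 43; fixed 10; total 53.
{B}: C1→B 12, C2→B 14, C3→B 15, C4→B 2, C5→B 4, C6→B 14. Service 61; fixed 3; total 64.
(All 7 nonempty subsets were checked; B and C is lowest.)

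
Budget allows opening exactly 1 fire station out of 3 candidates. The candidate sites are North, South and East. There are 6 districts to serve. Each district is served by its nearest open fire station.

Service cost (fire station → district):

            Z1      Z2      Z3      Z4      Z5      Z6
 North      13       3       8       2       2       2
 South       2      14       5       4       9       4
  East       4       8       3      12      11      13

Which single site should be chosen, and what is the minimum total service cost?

Choose North only; total service cost 30.

With exactly 1 open, each district uses its cheapest among the chosen.
{North}: Z1→North 13, Z2→North 3, Z3→North 8, Z4→North 2, Z5→North 2, Z6→North 2. Service cost 30.
{South}: service cost 38
{East}: service cost 51
Among all 3 size-1 choices, {North} is lowest.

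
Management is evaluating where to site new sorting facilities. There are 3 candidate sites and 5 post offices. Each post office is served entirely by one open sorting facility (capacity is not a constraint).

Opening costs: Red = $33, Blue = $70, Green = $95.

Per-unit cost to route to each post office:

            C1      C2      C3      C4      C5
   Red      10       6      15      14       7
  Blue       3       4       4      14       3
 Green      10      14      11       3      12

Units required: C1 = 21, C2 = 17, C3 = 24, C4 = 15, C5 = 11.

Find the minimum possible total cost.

Minimum total cost: 470

For any fixed open set, each post office goes to its cheapest open site; total = fixed + service.
{Blue, Green}: C1→Blue 3·21=63, C2→Blue 4·17=68, C3→Blue 4·24=96, C4→Green 3·15=45, C5→Blue 3·11=33. Service 305; fixed 165; total 470.
{Red, Blue, Green}: service 305 + fixed 198 = 503
{Blue}: C1→Blue 3·21=63, C2→Blue 4·17=68, C3→Blue 4·24=96, C4→Blue 14·15=210, C5→Blue 3·11=33. Service 470; fixed 70; total 540.
{Red}: service 959 + fixed 33 = 992
(All 7 nonempty subsets were checked; Blue and Green is lowest.)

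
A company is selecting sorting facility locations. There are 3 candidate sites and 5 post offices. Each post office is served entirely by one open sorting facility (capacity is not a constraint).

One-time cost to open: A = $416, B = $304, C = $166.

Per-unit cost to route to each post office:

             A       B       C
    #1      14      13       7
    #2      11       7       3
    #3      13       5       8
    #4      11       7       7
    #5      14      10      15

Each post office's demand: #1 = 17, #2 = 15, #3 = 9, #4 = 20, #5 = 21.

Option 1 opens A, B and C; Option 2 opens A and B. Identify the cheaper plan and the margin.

Option 2 is cheaper by 4.

Option 1: {A, B, C}: #1→C 7·17=119, #2→C 3·15=45, #3→B 5·9=45, #4→B 7·20=140, #5→B 10·21=210. Service 559; fixed 886; total 1445.
Option 2: {A, B}: #1→B 13·17=221, #2→B 7·15=105, #3→B 5·9=45, #4→B 7·20=140, #5→B 10·21=210. Service 721; fixed 720; total 1441.
Difference: |1445 − 1441| = 4.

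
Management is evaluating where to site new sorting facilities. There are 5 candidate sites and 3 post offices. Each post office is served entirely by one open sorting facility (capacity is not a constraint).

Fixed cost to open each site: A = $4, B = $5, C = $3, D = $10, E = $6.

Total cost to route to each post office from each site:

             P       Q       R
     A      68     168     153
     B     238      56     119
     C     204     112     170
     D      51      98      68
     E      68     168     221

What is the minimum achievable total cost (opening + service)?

Minimum total cost: 190

For any fixed open set, each post office goes to its cheapest open site; total = fixed + service.
{B, D}: P→D 51, Q→B 56, R→D 68. Service 175; fixed 15; total 190.
{B, C, D}: service 175 + fixed 18 = 193
{A, B, D}: service 175 + fixed 19 = 194
{A, B, C, D, E}: P→D 51, Q→B 56, R→D 68. Service 175; fixed 28; total 203.
No other subset beats 190.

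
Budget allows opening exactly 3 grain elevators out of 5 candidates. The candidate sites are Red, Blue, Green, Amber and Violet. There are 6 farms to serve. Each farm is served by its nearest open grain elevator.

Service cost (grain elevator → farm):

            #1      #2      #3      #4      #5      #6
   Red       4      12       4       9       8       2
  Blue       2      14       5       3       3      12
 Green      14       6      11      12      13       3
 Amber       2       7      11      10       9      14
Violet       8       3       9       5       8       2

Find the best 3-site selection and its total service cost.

Choose Red, Blue and Violet; total service cost 17.

With exactly 3 open, each farm uses its cheapest among the chosen.
{Red, Blue, Violet}: #1→Blue 2, #2→Violet 3, #3→Red 4, #4→Blue 3, #5→Blue 3, #6→Red 2. Service cost 17.
{Blue, Green, Violet}: service cost 18
{Blue, Amber, Violet}: service cost 18
Among all 10 size-3 choices, {Red, Blue, Violet} is lowest.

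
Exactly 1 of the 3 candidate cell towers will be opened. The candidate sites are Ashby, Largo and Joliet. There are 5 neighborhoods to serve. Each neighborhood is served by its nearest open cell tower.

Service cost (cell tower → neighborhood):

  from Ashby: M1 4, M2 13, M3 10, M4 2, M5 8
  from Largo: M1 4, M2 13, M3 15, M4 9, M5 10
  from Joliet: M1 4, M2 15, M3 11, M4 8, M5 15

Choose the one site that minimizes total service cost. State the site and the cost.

Choose Ashby only; total service cost 37.

With exactly 1 open, each neighborhood uses its cheapest among the chosen.
{Ashby}: M1→Ashby 4, M2→Ashby 13, M3→Ashby 10, M4→Ashby 2, M5→Ashby 8. Service cost 37.
{Largo}: service cost 51
{Joliet}: service cost 53
Among all 3 size-1 choices, {Ashby} is lowest.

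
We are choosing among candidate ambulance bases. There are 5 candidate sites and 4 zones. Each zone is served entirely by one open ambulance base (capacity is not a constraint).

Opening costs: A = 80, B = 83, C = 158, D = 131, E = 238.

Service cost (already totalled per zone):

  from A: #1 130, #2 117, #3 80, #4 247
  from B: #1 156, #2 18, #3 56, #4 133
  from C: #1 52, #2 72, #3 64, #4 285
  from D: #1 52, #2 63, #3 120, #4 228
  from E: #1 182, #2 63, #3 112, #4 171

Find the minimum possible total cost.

Minimum total cost: 446

For any fixed open set, each zone goes to its cheapest open site; total = fixed + service.
{B}: #1→B 156, #2→B 18, #3→B 56, #4→B 133. Service 363; fixed 83; total 446.
{B, D}: service 259 + fixed 214 = 473
{A, B}: service 337 + fixed 163 = 500
{A, B, C, D, E}: service 259 + fixed 690 = 949
No other subset beats 446.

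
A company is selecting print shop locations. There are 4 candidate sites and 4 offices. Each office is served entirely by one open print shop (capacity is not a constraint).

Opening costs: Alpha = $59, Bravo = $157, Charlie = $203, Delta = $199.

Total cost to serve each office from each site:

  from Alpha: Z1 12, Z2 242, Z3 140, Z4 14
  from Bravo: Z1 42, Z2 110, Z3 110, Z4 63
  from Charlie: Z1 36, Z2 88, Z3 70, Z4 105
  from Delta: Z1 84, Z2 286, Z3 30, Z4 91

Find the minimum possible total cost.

For any fixed open set, each office goes to its cheapest open site; total = fixed + service.
{Alpha, Charlie}: Z1→Alpha 12, Z2→Charlie 88, Z3→Charlie 70, Z4→Alpha 14. Service 184; fixed 262; total 446.
{Alpha, Bravo}: service 246 + fixed 216 = 462
{Alpha}: service 408 + fixed 59 = 467
{Alpha, Bravo, Charlie, Delta}: service 144 + fixed 618 = 762
No other subset beats 446.

Minimum total cost: 446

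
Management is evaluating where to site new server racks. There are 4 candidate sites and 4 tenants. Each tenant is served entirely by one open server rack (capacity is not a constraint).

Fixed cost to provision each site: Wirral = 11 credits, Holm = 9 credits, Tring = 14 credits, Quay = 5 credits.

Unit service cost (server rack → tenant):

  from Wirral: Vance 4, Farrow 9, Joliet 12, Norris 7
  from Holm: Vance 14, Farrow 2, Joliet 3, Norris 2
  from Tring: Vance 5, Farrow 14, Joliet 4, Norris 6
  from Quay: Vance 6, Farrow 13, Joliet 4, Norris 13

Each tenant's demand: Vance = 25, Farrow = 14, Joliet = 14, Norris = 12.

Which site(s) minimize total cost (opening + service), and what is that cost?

Open Wirral and Holm; minimum total cost 214.

For any fixed open set, each tenant goes to its cheapest open site; total = fixed + service.
{Wirral, Holm}: Vance→Wirral 4·25=100, Farrow→Holm 2·14=28, Joliet→Holm 3·14=42, Norris→Holm 2·12=24. Service 194; fixed 20; total 214.
{Wirral, Holm, Quay}: Vance→Wirral 4·25=100, Farrow→Holm 2·14=28, Joliet→Holm 3·14=42, Norris→Holm 2·12=24. Service 194; fixed 25; total 219.
{Wirral, Holm, Tring}: service 194 + fixed 34 = 228
{Wirral, Holm, Tring, Quay}: Vance→Wirral 4·25=100, Farrow→Holm 2·14=28, Joliet→Holm 3·14=42, Norris→Holm 2·12=24. Service 194; fixed 39; total 233.
(All 15 nonempty subsets were checked; Wirral and Holm is lowest.)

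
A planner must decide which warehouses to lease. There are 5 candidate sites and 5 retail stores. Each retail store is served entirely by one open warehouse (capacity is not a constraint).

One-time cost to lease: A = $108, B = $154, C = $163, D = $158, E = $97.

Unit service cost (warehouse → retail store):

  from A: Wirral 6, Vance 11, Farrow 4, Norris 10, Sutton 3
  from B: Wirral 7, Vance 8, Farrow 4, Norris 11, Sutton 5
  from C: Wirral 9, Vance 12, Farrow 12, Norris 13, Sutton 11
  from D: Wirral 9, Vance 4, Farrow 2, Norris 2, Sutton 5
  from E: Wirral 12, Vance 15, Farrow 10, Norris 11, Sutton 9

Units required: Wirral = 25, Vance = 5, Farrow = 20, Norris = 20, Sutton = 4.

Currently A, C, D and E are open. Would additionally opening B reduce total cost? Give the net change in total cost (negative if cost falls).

No — net change +154 (cost rises by 154).

Current service cost with {A, C, D, E}: 262.
Adding B: each retail store re-picks its cheapest; new service cost 262, saving 0.
Extra fixed cost: 154. Net change = 154 − 0 = 154.
(Totals: 788 → 942.)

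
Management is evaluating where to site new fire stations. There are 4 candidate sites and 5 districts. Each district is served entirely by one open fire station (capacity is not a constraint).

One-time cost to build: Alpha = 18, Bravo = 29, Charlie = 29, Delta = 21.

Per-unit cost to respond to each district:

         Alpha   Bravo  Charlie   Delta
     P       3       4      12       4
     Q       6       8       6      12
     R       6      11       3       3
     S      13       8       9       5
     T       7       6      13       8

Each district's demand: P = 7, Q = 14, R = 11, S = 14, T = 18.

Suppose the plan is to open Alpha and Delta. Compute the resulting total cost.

Each district is assigned to its cheapest site among the open ones.
{Alpha, Delta}: P→Alpha 3·7=21, Q→Alpha 6·14=84, R→Delta 3·11=33, S→Delta 5·14=70, T→Alpha 7·18=126. Service 334; fixed 39; total 373.

Total cost: 373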